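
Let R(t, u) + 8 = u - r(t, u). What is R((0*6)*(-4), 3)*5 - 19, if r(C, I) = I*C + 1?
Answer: -49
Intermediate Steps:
r(C, I) = 1 + C*I (r(C, I) = C*I + 1 = 1 + C*I)
R(t, u) = -9 + u - t*u (R(t, u) = -8 + (u - (1 + t*u)) = -8 + (u + (-1 - t*u)) = -8 + (-1 + u - t*u) = -9 + u - t*u)
R((0*6)*(-4), 3)*5 - 19 = (-9 + 3 - 1*(0*6)*(-4)*3)*5 - 19 = (-9 + 3 - 1*0*(-4)*3)*5 - 19 = (-9 + 3 - 1*0*3)*5 - 19 = (-9 + 3 + 0)*5 - 19 = -6*5 - 19 = -30 - 19 = -49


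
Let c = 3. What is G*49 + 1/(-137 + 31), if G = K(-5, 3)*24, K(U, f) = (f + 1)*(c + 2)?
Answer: 2493119/106 ≈ 23520.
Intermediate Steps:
K(U, f) = 5 + 5*f (K(U, f) = (f + 1)*(3 + 2) = (1 + f)*5 = 5 + 5*f)
G = 480 (G = (5 + 5*3)*24 = (5 + 15)*24 = 20*24 = 480)
G*49 + 1/(-137 + 31) = 480*49 + 1/(-137 + 31) = 23520 + 1/(-106) = 23520 - 1/106 = 2493119/106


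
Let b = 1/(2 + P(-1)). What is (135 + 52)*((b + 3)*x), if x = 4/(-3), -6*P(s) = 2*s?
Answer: -5984/7 ≈ -854.86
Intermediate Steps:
P(s) = -s/3
x = -4/3 (x = 4*(-1/3) = -4/3 ≈ -1.3333)
b = 3/7 (b = 1/(2 - 1/3*(-1)) = 1/(2 + 1/3) = 1/(7/3) = 3/7 ≈ 0.42857)
(135 + 52)*((b + 3)*x) = (135 + 52)*((3/7 + 3)*(-4/3)) = 187*((24/7)*(-4/3)) = 187*(-32/7) = -5984/7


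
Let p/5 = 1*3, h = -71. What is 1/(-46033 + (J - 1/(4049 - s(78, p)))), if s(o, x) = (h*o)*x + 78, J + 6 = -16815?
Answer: -87041/5470875015 ≈ -1.5910e-5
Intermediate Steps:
J = -16821 (J = -6 - 16815 = -16821)
p = 15 (p = 5*(1*3) = 5*3 = 15)
s(o, x) = 78 - 71*o*x (s(o, x) = (-71*o)*x + 78 = -71*o*x + 78 = 78 - 71*o*x)
1/(-46033 + (J - 1/(4049 - s(78, p)))) = 1/(-46033 + (-16821 - 1/(4049 - (78 - 71*78*15)))) = 1/(-46033 + (-16821 - 1/(4049 - (78 - 83070)))) = 1/(-46033 + (-16821 - 1/(4049 - 1*(-82992)))) = 1/(-46033 + (-16821 - 1/(4049 + 82992))) = 1/(-46033 + (-16821 - 1/87041)) = 1/(-46033 - 1464116662/87041) = 1/(-5470875015/87041) = -87041/5470875015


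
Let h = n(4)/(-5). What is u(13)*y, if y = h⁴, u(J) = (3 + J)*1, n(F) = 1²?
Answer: 16/625 ≈ 0.025600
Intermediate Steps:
n(F) = 1
u(J) = 3 + J
h = -⅕ (h = 1/(-5) = 1*(-⅕) = -⅕ ≈ -0.20000)
y = 1/625 (y = (-⅕)⁴ = 1/625 ≈ 0.0016000)
u(13)*y = (3 + 13)*(1/625) = 16*(1/625) = 16/625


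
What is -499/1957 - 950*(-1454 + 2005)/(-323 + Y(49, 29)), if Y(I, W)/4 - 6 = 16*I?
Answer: -1025807313/5552009 ≈ -184.76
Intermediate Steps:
Y(I, W) = 24 + 64*I (Y(I, W) = 24 + 4*(16*I) = 24 + 64*I)
-499/1957 - 950*(-1454 + 2005)/(-323 + Y(49, 29)) = -499/1957 - 950*(-1454 + 2005)/(-323 + (24 + 64*49)) = -499*1/1957 - 950*551/(-323 + (24 + 3136)) = -499/1957 - 950*551/(-323 + 3160) = -499/1957 - 950/(2837*(1/551)) = -499/1957 - 950/2837/551 = -499/1957 - 950*551/2837 = -499/1957 - 523450/2837 = -1025807313/5552009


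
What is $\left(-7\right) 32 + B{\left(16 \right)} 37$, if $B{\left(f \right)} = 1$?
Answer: $-187$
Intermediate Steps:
$\left(-7\right) 32 + B{\left(16 \right)} 37 = \left(-7\right) 32 + 1 \cdot 37 = -224 + 37 = -187$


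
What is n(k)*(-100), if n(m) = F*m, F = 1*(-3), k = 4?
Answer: 1200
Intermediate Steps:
F = -3
n(m) = -3*m
n(k)*(-100) = -3*4*(-100) = -12*(-100) = 1200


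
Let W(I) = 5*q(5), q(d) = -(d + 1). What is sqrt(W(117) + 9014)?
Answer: 2*sqrt(2246) ≈ 94.784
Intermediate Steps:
q(d) = -1 - d (q(d) = -(1 + d) = -1 - d)
W(I) = -30 (W(I) = 5*(-1 - 1*5) = 5*(-1 - 5) = 5*(-6) = -30)
sqrt(W(117) + 9014) = sqrt(-30 + 9014) = sqrt(8984) = 2*sqrt(2246)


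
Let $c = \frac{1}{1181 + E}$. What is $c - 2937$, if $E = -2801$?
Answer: $- \frac{4757941}{1620} \approx -2937.0$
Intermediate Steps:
$c = - \frac{1}{1620}$ ($c = \frac{1}{1181 - 2801} = \frac{1}{-1620} = - \frac{1}{1620} \approx -0.00061728$)
$c - 2937 = - \frac{1}{1620} - 2937 = - \frac{4757941}{1620}$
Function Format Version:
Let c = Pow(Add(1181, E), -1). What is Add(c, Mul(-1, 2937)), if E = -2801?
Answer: Rational(-4757941, 1620) ≈ -2937.0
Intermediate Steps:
c = Rational(-1, 1620) (c = Pow(Add(1181, -2801), -1) = Pow(-1620, -1) = Rational(-1, 1620) ≈ -0.00061728)
Add(c, Mul(-1, 2937)) = Add(Rational(-1, 1620), Mul(-1, 2937)) = Add(Rational(-1, 1620), -2937) = Rational(-4757941, 1620)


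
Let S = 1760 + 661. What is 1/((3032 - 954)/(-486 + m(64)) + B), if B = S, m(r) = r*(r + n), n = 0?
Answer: 1805/4370944 ≈ 0.00041295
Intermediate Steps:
m(r) = r² (m(r) = r*(r + 0) = r*r = r²)
S = 2421
B = 2421
1/((3032 - 954)/(-486 + m(64)) + B) = 1/((3032 - 954)/(-486 + 64²) + 2421) = 1/(2078/(-486 + 4096) + 2421) = 1/(2078/3610 + 2421) = 1/(2078*(1/3610) + 2421) = 1/(1039/1805 + 2421) = 1/(4370944/1805) = 1805/4370944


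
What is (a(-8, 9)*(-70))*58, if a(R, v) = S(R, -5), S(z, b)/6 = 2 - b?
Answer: -170520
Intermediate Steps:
S(z, b) = 12 - 6*b (S(z, b) = 6*(2 - b) = 12 - 6*b)
a(R, v) = 42 (a(R, v) = 12 - 6*(-5) = 12 + 30 = 42)
(a(-8, 9)*(-70))*58 = (42*(-70))*58 = -2940*58 = -170520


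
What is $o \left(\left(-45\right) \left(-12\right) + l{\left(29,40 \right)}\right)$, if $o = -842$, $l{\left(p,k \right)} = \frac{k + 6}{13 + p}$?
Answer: $- \frac{9567646}{21} \approx -4.556 \cdot 10^{5}$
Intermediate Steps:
$l{\left(p,k \right)} = \frac{6 + k}{13 + p}$
$o \left(\left(-45\right) \left(-12\right) + l{\left(29,40 \right)}\right) = - 842 \left(\left(-45\right) \left(-12\right) + \frac{6 + 40}{13 + 29}\right) = - 842 \left(540 + \frac{1}{42} \cdot 46\right) = - 842 \left(540 + \frac{23}{21}\right) = \left(-842\right) \frac{11363}{21} = - \frac{9567646}{21}$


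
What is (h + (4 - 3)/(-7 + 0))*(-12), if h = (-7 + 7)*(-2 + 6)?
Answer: 12/7 ≈ 1.7143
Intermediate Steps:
h = 0 (h = 0*4 = 0)
(h + (4 - 3)/(-7 + 0))*(-12) = (0 + (4 - 3)/(-7 + 0))*(-12) = (0 + 1/(-7))*(-12) = (0 + 1*(-1/7))*(-12) = (0 - 1/7)*(-12) = -1/7*(-12) = 12/7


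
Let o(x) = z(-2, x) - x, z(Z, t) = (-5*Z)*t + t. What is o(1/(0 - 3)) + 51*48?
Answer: 7334/3 ≈ 2444.7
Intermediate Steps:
z(Z, t) = t - 5*Z*t (z(Z, t) = -5*Z*t + t = t - 5*Z*t)
o(x) = 10*x (o(x) = x*(1 - 5*(-2)) - x = x*(1 + 10) - x = x*11 - x = 11*x - x = 10*x)
o(1/(0 - 3)) + 51*48 = 10/(0 - 3) + 51*48 = 10/(-3) + 2448 = 10*(-1/3) + 2448 = -10/3 + 2448 = 7334/3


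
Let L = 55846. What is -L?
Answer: -55846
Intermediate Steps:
-L = -1*55846 = -55846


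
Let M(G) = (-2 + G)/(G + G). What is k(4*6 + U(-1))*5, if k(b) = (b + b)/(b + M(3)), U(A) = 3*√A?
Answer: 212040/21349 + 180*I/21349 ≈ 9.9321 + 0.0084313*I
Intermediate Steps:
M(G) = (-2 + G)/(2*G) (M(G) = (-2 + G)/((2*G)) = (-2 + G)*(1/(2*G)) = (-2 + G)/(2*G))
k(b) = 2*b/(⅙ + b) (k(b) = (b + b)/(b + (½)*(-2 + 3)/3) = (2*b)/(b + (½)*(⅓)*1) = (2*b)/(b + ⅙) = (2*b)/(⅙ + b) = 2*b/(⅙ + b))
k(4*6 + U(-1))*5 = (12*(4*6 + 3*√(-1))/(1 + 6*(4*6 + 3*√(-1))))*5 = (12*(24 + 3*I)/(1 + 6*(24 + 3*I)))*5 = (12*(24 + 3*I)/(1 + (144 + 18*I)))*5 = (12*(24 + 3*I)/(145 + 18*I))*5 = (12*(24 + 3*I)*((145 - 18*I)/21349))*5 = (12*(24 + 3*I)*(145 - 18*I)/21349)*5 = 60*(24 + 3*I)*(145 - 18*I)/21349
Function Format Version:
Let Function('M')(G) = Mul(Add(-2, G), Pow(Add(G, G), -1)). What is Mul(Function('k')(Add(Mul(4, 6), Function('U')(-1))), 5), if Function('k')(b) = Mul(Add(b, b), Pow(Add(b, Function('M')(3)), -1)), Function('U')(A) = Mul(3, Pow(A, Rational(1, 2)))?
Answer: Add(Rational(212040, 21349), Mul(Rational(180, 21349), I)) ≈ Add(9.9321, Mul(0.0084313, I))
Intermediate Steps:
Function('M')(G) = Mul(Rational(1, 2), Pow(G, -1), Add(-2, G)) (Function('M')(G) = Mul(Add(-2, G), Pow(Mul(2, G), -1)) = Mul(Add(-2, G), Mul(Rational(1, 2), Pow(G, -1))) = Mul(Rational(1, 2), Pow(G, -1), Add(-2, G)))
Function('k')(b) = Mul(2, b, Pow(Add(Rational(1, 6), b), -1)) (Function('k')(b) = Mul(Add(b, b), Pow(Add(b, Mul(Rational(1, 2), Pow(3, -1), Add(-2, 3))), -1)) = Mul(Mul(2, b), Pow(Add(b, Mul(Rational(1, 2), Rational(1, 3), 1)), -1)) = Mul(Mul(2, b), Pow(Add(b, Rational(1, 6)), -1)) = Mul(Mul(2, b), Pow(Add(Rational(1, 6), b), -1)) = Mul(2, b, Pow(Add(Rational(1, 6), b), -1)))
Mul(Function('k')(Add(Mul(4, 6), Function('U')(-1))), 5) = Mul(Mul(12, Add(Mul(4, 6), Mul(3, Pow(-1, Rational(1, 2)))), Pow(Add(1, Mul(6, Add(Mul(4, 6), Mul(3, Pow(-1, Rational(1, 2)))))), -1)), 5) = Mul(Mul(12, Add(24, Mul(3, I)), Pow(Add(1, Mul(6, Add(24, Mul(3, I)))), -1)), 5) = Mul(Mul(12, Add(24, Mul(3, I)), Pow(Add(1, Add(144, Mul(18, I))), -1)), 5) = Mul(Mul(12, Add(24, Mul(3, I)), Pow(Add(145, Mul(18, I)), -1)), 5) = Mul(Mul(12, Add(24, Mul(3, I)), Mul(Rational(1, 21349), Add(145, Mul(-18, I)))), 5) = Mul(Mul(Rational(12, 21349), Add(24, Mul(3, I)), Add(145, Mul(-18, I))), 5) = Mul(Rational(60, 21349), Add(24, Mul(3, I)), Add(145, Mul(-18, I)))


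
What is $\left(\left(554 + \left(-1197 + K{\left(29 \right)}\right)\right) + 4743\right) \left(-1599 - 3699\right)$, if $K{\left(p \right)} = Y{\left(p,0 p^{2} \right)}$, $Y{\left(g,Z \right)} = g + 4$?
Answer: $-21896634$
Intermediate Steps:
$Y{\left(g,Z \right)} = 4 + g$
$K{\left(p \right)} = 4 + p$
$\left(\left(554 + \left(-1197 + K{\left(29 \right)}\right)\right) + 4743\right) \left(-1599 - 3699\right) = \left(\left(554 + \left(-1197 + \left(4 + 29\right)\right)\right) + 4743\right) \left(-1599 - 3699\right) = \left(\left(554 + \left(-1197 + 33\right)\right) + 4743\right) \left(-5298\right) = \left(\left(554 - 1164\right) + 4743\right) \left(-5298\right) = \left(-610 + 4743\right) \left(-5298\right) = 4133 \left(-5298\right) = -21896634$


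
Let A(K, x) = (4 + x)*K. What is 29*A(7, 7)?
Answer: 2233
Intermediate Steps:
A(K, x) = K*(4 + x)
29*A(7, 7) = 29*(7*(4 + 7)) = 29*(7*11) = 29*77 = 2233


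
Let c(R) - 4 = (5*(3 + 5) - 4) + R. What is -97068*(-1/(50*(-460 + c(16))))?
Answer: -24267/5050 ≈ -4.8053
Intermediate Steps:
c(R) = 40 + R (c(R) = 4 + ((5*(3 + 5) - 4) + R) = 4 + ((5*8 - 4) + R) = 4 + ((40 - 4) + R) = 4 + (36 + R) = 40 + R)
-97068*(-1/(50*(-460 + c(16)))) = -97068*(-1/(50*(-460 + (40 + 16)))) = -97068*(-1/(50*(-460 + 56))) = -97068/((-50*(-404))) = -97068/20200 = -97068*1/20200 = -24267/5050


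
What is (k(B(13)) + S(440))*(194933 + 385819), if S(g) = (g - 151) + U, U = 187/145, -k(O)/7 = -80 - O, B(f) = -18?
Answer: 60991736544/145 ≈ 4.2063e+8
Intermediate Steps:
k(O) = 560 + 7*O (k(O) = -7*(-80 - O) = 560 + 7*O)
U = 187/145 (U = 187*(1/145) = 187/145 ≈ 1.2897)
S(g) = -21708/145 + g (S(g) = (g - 151) + 187/145 = (-151 + g) + 187/145 = -21708/145 + g)
(k(B(13)) + S(440))*(194933 + 385819) = ((560 + 7*(-18)) + (-21708/145 + 440))*(194933 + 385819) = ((560 - 126) + 42092/145)*580752 = (434 + 42092/145)*580752 = (105022/145)*580752 = 60991736544/145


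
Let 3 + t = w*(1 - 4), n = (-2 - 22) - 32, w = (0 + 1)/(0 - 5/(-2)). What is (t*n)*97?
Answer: 114072/5 ≈ 22814.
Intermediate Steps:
w = 2/5 (w = 1/(0 - 5*(-1/2)) = 1/(0 + 5/2) = 1/(5/2) = 1*(2/5) = 2/5 ≈ 0.40000)
n = -56 (n = -24 - 32 = -56)
t = -21/5 (t = -3 + 2*(1 - 4)/5 = -3 + (2/5)*(-3) = -3 - 6/5 = -21/5 ≈ -4.2000)
(t*n)*97 = -21/5*(-56)*97 = (1176/5)*97 = 114072/5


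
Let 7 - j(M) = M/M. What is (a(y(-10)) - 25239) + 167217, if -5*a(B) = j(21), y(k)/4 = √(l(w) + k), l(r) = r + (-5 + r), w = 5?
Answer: 709884/5 ≈ 1.4198e+5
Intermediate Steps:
l(r) = -5 + 2*r
j(M) = 6 (j(M) = 7 - M/M = 7 - 1*1 = 7 - 1 = 6)
y(k) = 4*√(5 + k) (y(k) = 4*√((-5 + 2*5) + k) = 4*√((-5 + 10) + k) = 4*√(5 + k))
a(B) = -6/5 (a(B) = -⅕*6 = -6/5)
(a(y(-10)) - 25239) + 167217 = (-6/5 - 25239) + 167217 = -126201/5 + 167217 = 709884/5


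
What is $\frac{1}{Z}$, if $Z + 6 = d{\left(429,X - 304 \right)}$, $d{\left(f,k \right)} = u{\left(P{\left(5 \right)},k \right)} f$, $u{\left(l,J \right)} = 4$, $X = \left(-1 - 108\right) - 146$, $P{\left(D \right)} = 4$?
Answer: $\frac{1}{1710} \approx 0.0005848$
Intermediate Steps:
$X = -255$ ($X = -109 - 146 = -255$)
$d{\left(f,k \right)} = 4 f$
$Z = 1710$ ($Z = -6 + 4 \cdot 429 = -6 + 1716 = 1710$)
$\frac{1}{Z} = \frac{1}{1710}$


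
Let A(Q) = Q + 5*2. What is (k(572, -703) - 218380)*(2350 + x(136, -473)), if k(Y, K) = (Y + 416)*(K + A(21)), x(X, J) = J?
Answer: -1656107132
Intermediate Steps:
A(Q) = 10 + Q (A(Q) = Q + 10 = 10 + Q)
k(Y, K) = (31 + K)*(416 + Y) (k(Y, K) = (Y + 416)*(K + (10 + 21)) = (416 + Y)*(K + 31) = (416 + Y)*(31 + K) = (31 + K)*(416 + Y))
(k(572, -703) - 218380)*(2350 + x(136, -473)) = ((12896 + 31*572 + 416*(-703) - 703*572) - 218380)*(2350 - 473) = ((12896 + 17732 - 292448 - 402116) - 218380)*1877 = (-663936 - 218380)*1877 = -882316*1877 = -1656107132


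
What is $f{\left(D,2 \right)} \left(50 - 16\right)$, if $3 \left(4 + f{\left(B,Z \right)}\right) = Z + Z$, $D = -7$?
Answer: $- \frac{272}{3} \approx -90.667$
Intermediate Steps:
$f{\left(B,Z \right)} = -4 + \frac{2 Z}{3}$ ($f{\left(B,Z \right)} = -4 + \frac{Z + Z}{3} = -4 + \frac{2 Z}{3}$)
$f{\left(D,2 \right)} \left(50 - 16\right) = \left(-4 + \frac{2}{3} \cdot 2\right) \left(50 - 16\right) = \left(-4 + \frac{4}{3}\right) 34 = \left(- \frac{8}{3}\right) 34 = - \frac{272}{3}$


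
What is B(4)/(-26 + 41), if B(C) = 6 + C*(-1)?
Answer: 2/15 ≈ 0.13333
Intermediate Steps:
B(C) = 6 - C
B(4)/(-26 + 41) = (6 - 1*4)/(-26 + 41) = (6 - 4)/15 = (1/15)*2 = 2/15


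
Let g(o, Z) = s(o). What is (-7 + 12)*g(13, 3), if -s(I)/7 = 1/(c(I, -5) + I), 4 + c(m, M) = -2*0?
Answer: -35/9 ≈ -3.8889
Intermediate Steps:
c(m, M) = -4 (c(m, M) = -4 - 2*0 = -4 + 0 = -4)
s(I) = -7/(-4 + I)
g(o, Z) = -7/(-4 + o)
(-7 + 12)*g(13, 3) = (-7 + 12)*(-7/(-4 + 13)) = 5*(-7/9) = -35/9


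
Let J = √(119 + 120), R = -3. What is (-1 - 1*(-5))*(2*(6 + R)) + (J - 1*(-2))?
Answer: 26 + √239 ≈ 41.460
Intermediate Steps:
J = √239 ≈ 15.460
(-1 - 1*(-5))*(2*(6 + R)) + (J - 1*(-2)) = (-1 - 1*(-5))*(2*(6 - 3)) + (√239 - 1*(-2)) = (-1 + 5)*(2*3) + (√239 + 2) = 4*6 + (2 + √239) = 24 + (2 + √239) = 26 + √239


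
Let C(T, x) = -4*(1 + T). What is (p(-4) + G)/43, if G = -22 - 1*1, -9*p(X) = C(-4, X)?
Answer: -73/129 ≈ -0.56589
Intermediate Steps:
C(T, x) = -4 - 4*T
p(X) = -4/3 (p(X) = -(-4 - 4*(-4))/9 = -(-4 + 16)/9 = -⅑*12 = -4/3)
G = -23 (G = -22 - 1 = -23)
(p(-4) + G)/43 = (-4/3 - 23)/43 = (1/43)*(-73/3) = -73/129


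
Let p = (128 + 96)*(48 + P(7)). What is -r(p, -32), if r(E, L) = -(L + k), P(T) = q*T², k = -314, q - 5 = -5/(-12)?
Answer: -346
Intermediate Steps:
q = 65/12 (q = 5 - 5/(-12) = 5 - 5*(-1/12) = 5 + 5/12 = 65/12 ≈ 5.4167)
P(T) = 65*T²/12
p = 210616/3 (p = (128 + 96)*(48 + (65/12)*7²) = 224*(48 + (65/12)*49) = 224*(48 + 3185/12) = 224*(3761/12) = 210616/3 ≈ 70205.)
r(E, L) = 314 - L (r(E, L) = -(L - 314) = -(-314 + L) = 314 - L)
-r(p, -32) = -(314 - 1*(-32)) = -(314 + 32) = -1*346 = -346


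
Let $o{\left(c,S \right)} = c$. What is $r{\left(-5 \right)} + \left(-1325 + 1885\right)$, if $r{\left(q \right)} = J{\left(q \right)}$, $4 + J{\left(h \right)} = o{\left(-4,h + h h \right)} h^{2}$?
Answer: $456$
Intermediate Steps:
$J{\left(h \right)} = -4 - 4 h^{2}$
$r{\left(q \right)} = -4 - 4 q^{2}$
$r{\left(-5 \right)} + \left(-1325 + 1885\right) = \left(-4 - 4 \left(-5\right)^{2}\right) + \left(-1325 + 1885\right) = \left(-4 - 100\right) + 560 = -104 + 560 = 456$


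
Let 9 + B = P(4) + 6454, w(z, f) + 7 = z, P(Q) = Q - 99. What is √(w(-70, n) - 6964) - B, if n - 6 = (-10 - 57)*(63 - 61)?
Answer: -6350 + I*√7041 ≈ -6350.0 + 83.911*I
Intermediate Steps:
P(Q) = -99 + Q
n = -128 (n = 6 + (-10 - 57)*(63 - 61) = 6 - 67*2 = 6 - 134 = -128)
w(z, f) = -7 + z
B = 6350 (B = -9 + ((-99 + 4) + 6454) = -9 + (-95 + 6454) = -9 + 6359 = 6350)
√(w(-70, n) - 6964) - B = √((-7 - 70) - 6964) - 1*6350 = √(-77 - 6964) - 6350 = √(-7041) - 6350 = I*√7041 - 6350 = -6350 + I*√7041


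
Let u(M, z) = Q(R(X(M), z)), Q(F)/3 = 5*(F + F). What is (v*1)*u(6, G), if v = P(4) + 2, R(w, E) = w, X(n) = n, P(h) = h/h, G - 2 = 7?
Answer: 540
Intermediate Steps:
G = 9 (G = 2 + 7 = 9)
P(h) = 1
Q(F) = 30*F (Q(F) = 3*(5*(F + F)) = 3*(5*(2*F)) = 3*(10*F) = 30*F)
u(M, z) = 30*M
v = 3 (v = 1 + 2 = 3)
(v*1)*u(6, G) = (3*1)*(30*6) = 3*180 = 540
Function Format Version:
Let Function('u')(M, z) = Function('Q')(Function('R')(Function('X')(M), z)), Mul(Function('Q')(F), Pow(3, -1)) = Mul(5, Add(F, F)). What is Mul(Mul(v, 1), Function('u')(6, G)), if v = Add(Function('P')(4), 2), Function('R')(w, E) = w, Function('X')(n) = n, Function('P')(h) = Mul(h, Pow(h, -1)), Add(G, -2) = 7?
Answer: 540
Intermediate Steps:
G = 9 (G = Add(2, 7) = 9)
Function('P')(h) = 1
Function('Q')(F) = Mul(30, F) (Function('Q')(F) = Mul(3, Mul(5, Add(F, F))) = Mul(3, Mul(5, Mul(2, F))) = Mul(3, Mul(10, F)) = Mul(30, F))
Function('u')(M, z) = Mul(30, M)
v = 3 (v = Add(1, 2) = 3)
Mul(Mul(v, 1), Function('u')(6, G)) = Mul(Mul(3, 1), Mul(30, 6)) = Mul(3, 180) = 540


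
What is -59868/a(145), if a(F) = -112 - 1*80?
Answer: 4989/16 ≈ 311.81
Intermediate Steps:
a(F) = -192 (a(F) = -112 - 80 = -192)
-59868/a(145) = -59868/(-192) = -59868*(-1/192) = 4989/16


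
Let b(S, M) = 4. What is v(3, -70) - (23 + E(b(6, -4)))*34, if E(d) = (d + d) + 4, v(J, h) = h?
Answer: -1260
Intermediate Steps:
E(d) = 4 + 2*d (E(d) = 2*d + 4 = 4 + 2*d)
v(3, -70) - (23 + E(b(6, -4)))*34 = -70 - (23 + (4 + 2*4))*34 = -70 - (23 + (4 + 8))*34 = -70 - (23 + 12)*34 = -70 - 35*34 = -70 - 1*1190 = -70 - 1190 = -1260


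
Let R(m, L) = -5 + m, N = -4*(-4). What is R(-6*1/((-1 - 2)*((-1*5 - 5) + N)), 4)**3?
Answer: -2744/27 ≈ -101.63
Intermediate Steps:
N = 16
R(-6*1/((-1 - 2)*((-1*5 - 5) + N)), 4)**3 = (-5 - 6*1/((-1 - 2)*((-1*5 - 5) + 16)))**3 = (-5 - 6*(-1/(3*((-5 - 5) + 16))))**3 = (-5 - 6*(-1/(3*(-10 + 16))))**3 = (-5 - 6/((-3*6)))**3 = (-5 - 6/(-18))**3 = (-5 - 6*(-1/18))**3 = (-5 + 1/3)**3 = (-14/3)**3 = -2744/27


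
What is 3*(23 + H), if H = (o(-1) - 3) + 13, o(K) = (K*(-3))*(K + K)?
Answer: 81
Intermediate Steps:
o(K) = -6*K² (o(K) = (-3*K)*(2*K) = -6*K²)
H = 4 (H = (-6*(-1)² - 3) + 13 = (-6*1 - 3) + 13 = (-6 - 3) + 13 = -9 + 13 = 4)
3*(23 + H) = 3*(23 + 4) = 3*27 = 81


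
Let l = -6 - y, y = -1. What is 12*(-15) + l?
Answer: -185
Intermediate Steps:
l = -5 (l = -6 - 1*(-1) = -6 + 1 = -5)
12*(-15) + l = 12*(-15) - 5 = -180 - 5 = -185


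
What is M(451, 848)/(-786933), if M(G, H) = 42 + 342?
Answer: -128/262311 ≈ -0.00048797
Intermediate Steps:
M(G, H) = 384
M(451, 848)/(-786933) = 384/(-786933) = 384*(-1/786933) = -128/262311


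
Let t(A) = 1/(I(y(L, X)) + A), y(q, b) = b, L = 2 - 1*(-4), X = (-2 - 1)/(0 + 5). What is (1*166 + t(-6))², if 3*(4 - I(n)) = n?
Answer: 2217121/81 ≈ 27372.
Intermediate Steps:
X = -⅗ (X = -3/5 = -3*⅕ = -⅗ ≈ -0.60000)
L = 6 (L = 2 + 4 = 6)
I(n) = 4 - n/3
t(A) = 1/(21/5 + A) (t(A) = 1/((4 - ⅓*(-⅗)) + A) = 1/((4 + ⅕) + A) = 1/(21/5 + A))
(1*166 + t(-6))² = (1*166 + 5/(21 + 5*(-6)))² = (166 + 5/(21 - 30))² = (166 + 5/(-9))² = (166 + 5*(-⅑))² = (166 - 5/9)² = (1489/9)² = 2217121/81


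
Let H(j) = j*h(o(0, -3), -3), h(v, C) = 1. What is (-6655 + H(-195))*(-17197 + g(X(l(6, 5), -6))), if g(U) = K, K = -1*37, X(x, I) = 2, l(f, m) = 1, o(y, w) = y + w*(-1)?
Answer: 118052900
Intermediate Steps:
o(y, w) = y - w
K = -37
H(j) = j (H(j) = j*1 = j)
g(U) = -37
(-6655 + H(-195))*(-17197 + g(X(l(6, 5), -6))) = (-6655 - 195)*(-17197 - 37) = -6850*(-17234) = 118052900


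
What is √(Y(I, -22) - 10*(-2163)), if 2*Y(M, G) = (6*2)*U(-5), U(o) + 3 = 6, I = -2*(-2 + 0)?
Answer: 4*√1353 ≈ 147.13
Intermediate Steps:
I = 4 (I = -2*(-2) = 4)
U(o) = 3 (U(o) = -3 + 6 = 3)
Y(M, G) = 18 (Y(M, G) = ((6*2)*3)/2 = (12*3)/2 = (½)*36 = 18)
√(Y(I, -22) - 10*(-2163)) = √(18 - 10*(-2163)) = √(18 + 21630) = √21648 = 4*√1353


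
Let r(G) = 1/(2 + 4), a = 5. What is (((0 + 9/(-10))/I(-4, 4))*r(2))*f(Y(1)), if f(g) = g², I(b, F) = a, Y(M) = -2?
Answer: -3/25 ≈ -0.12000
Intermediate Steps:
r(G) = ⅙ (r(G) = 1/6 = ⅙)
I(b, F) = 5
(((0 + 9/(-10))/I(-4, 4))*r(2))*f(Y(1)) = (((0 + 9/(-10))/5)*(⅙))*(-2)² = (((0 + 9*(-⅒))*(⅕))*(⅙))*4 = (((0 - 9/10)*(⅕))*(⅙))*4 = (-9/10*⅕*(⅙))*4 = -9/50*⅙*4 = -3/100*4 = -3/25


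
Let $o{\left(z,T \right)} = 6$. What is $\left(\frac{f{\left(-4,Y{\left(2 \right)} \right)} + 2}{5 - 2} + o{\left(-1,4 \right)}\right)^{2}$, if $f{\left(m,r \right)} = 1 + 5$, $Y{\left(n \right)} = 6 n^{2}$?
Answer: $\frac{676}{9} \approx 75.111$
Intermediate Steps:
$f{\left(m,r \right)} = 6$
$\left(\frac{f{\left(-4,Y{\left(2 \right)} \right)} + 2}{5 - 2} + o{\left(-1,4 \right)}\right)^{2} = \left(\frac{6 + 2}{5 - 2} + 6\right)^{2} = \left(\frac{8}{3} + 6\right)^{2} = \left(\frac{26}{3}\right)^{2} = \frac{676}{9}$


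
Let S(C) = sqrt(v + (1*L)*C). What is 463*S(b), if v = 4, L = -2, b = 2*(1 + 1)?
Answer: 926*I ≈ 926.0*I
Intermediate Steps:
b = 4 (b = 2*2 = 4)
S(C) = sqrt(4 - 2*C) (S(C) = sqrt(4 + (1*(-2))*C) = sqrt(4 - 2*C))
463*S(b) = 463*sqrt(4 - 2*4) = 463*sqrt(4 - 8) = 463*sqrt(-4) = 463*(2*I) = 926*I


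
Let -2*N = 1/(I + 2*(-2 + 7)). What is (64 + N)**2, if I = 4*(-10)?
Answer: 14753281/3600 ≈ 4098.1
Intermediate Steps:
I = -40
N = 1/60 (N = -1/(2*(-40 + 2*(-2 + 7))) = -1/(2*(-40 + 2*5)) = -1/(2*(-40 + 10)) = -1/2/(-30) = -1/2*(-1/30) = 1/60 ≈ 0.016667)
(64 + N)**2 = (64 + 1/60)**2 = (3841/60)**2 = 14753281/3600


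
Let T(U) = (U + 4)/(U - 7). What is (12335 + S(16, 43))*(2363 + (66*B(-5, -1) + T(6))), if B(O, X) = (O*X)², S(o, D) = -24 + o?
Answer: 49344981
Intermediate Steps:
T(U) = (4 + U)/(-7 + U)
B(O, X) = O²*X²
(12335 + S(16, 43))*(2363 + (66*B(-5, -1) + T(6))) = (12335 + (-24 + 16))*(2363 + (66*((-5)²*(-1)²) + (4 + 6)/(-7 + 6))) = (12335 - 8)*(2363 + (66*(25*1) + 10/(-1))) = 12327*(2363 + (66*25 - 1*10)) = 12327*(2363 + (1650 - 10)) = 12327*(2363 + 1640) = 12327*4003 = 49344981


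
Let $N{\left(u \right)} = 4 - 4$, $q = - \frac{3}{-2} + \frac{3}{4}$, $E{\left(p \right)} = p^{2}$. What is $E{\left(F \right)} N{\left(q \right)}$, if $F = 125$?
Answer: $0$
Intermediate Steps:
$q = \frac{9}{4}$ ($q = \left(-3\right) \left(- \frac{1}{2}\right) + 3 \cdot \frac{1}{4} = \frac{3}{2} + \frac{3}{4} = \frac{9}{4} \approx 2.25$)
$N{\left(u \right)} = 0$ ($N{\left(u \right)} = 4 - 4 = 0$)
$E{\left(F \right)} N{\left(q \right)} = 125^{2} \cdot 0 = 15625 \cdot 0 = 0$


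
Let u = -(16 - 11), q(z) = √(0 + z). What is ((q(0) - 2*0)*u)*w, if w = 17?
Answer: 0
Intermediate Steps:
q(z) = √z
u = -5 (u = -1*5 = -5)
((q(0) - 2*0)*u)*w = ((√0 - 2*0)*(-5))*17 = ((0 + 0)*(-5))*17 = (0*(-5))*17 = 0*17 = 0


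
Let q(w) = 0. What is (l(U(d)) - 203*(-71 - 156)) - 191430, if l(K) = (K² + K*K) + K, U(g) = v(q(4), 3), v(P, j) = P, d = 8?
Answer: -145349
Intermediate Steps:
U(g) = 0
l(K) = K + 2*K² (l(K) = (K² + K²) + K = 2*K² + K = K + 2*K²)
(l(U(d)) - 203*(-71 - 156)) - 191430 = (0*(1 + 2*0) - 203*(-71 - 156)) - 191430 = (0*(1 + 0) - 203*(-227)) - 191430 = (0*1 + 46081) - 191430 = (0 + 46081) - 191430 = 46081 - 191430 = -145349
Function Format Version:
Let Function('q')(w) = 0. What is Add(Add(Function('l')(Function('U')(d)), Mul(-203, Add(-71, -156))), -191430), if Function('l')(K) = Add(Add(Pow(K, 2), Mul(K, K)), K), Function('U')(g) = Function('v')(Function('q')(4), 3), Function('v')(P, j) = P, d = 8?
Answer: -145349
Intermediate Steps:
Function('U')(g) = 0
Function('l')(K) = Add(K, Mul(2, Pow(K, 2))) (Function('l')(K) = Add(Add(Pow(K, 2), Pow(K, 2)), K) = Add(Mul(2, Pow(K, 2)), K) = Add(K, Mul(2, Pow(K, 2))))
Add(Add(Function('l')(Function('U')(d)), Mul(-203, Add(-71, -156))), -191430) = Add(Add(Mul(0, Add(1, Mul(2, 0))), Mul(-203, Add(-71, -156))), -191430) = Add(Add(Mul(0, Add(1, 0)), Mul(-203, -227)), -191430) = Add(Add(Mul(0, 1), 46081), -191430) = Add(Add(0, 46081), -191430) = Add(46081, -191430) = -145349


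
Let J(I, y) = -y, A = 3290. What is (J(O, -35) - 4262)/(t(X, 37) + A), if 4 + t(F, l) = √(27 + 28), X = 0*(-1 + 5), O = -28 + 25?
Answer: -4629974/3599247 + 1409*√55/3599247 ≈ -1.2835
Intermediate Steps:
O = -3
X = 0 (X = 0*4 = 0)
t(F, l) = -4 + √55 (t(F, l) = -4 + √(27 + 28) = -4 + √55)
(J(O, -35) - 4262)/(t(X, 37) + A) = (-1*(-35) - 4262)/((-4 + √55) + 3290) = (35 - 4262)/(3286 + √55) = -4227/(3286 + √55)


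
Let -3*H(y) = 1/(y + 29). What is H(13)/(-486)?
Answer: 1/61236 ≈ 1.6330e-5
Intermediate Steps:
H(y) = -1/(3*(29 + y)) (H(y) = -1/(3*(y + 29)) = -1/(3*(29 + y)))
H(13)/(-486) = -1/(87 + 3*13)/(-486) = -1/(87 + 39)*(-1/486) = -1/126*(-1/486) = 1/61236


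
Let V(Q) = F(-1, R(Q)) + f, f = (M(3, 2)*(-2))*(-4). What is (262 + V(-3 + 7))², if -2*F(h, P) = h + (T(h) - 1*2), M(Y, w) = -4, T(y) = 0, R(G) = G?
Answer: 214369/4 ≈ 53592.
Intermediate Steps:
F(h, P) = 1 - h/2 (F(h, P) = -(h + (0 - 1*2))/2 = -(h + (0 - 2))/2 = -(h - 2)/2 = -(-2 + h)/2 = 1 - h/2)
f = -32 (f = -4*(-2)*(-4) = 8*(-4) = -32)
V(Q) = -61/2 (V(Q) = (1 - ½*(-1)) - 32 = (1 + ½) - 32 = 3/2 - 32 = -61/2)
(262 + V(-3 + 7))² = (262 - 61/2)² = (463/2)² = 214369/4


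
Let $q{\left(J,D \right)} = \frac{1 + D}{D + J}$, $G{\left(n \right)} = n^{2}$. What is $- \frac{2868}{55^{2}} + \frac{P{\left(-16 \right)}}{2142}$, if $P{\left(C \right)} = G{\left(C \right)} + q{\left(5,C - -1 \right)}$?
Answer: $- \frac{596069}{719950} \approx -0.82793$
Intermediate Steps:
$q{\left(J,D \right)} = \frac{1 + D}{D + J}$
$P{\left(C \right)} = C^{2} + \frac{2 + C}{6 + C}$ ($P{\left(C \right)} = C^{2} + \frac{1 + \left(C - -1\right)}{\left(C - -1\right) + 5} = C^{2} + \frac{1 + \left(C + 1\right)}{\left(C + 1\right) + 5} = C^{2} + \frac{1 + \left(1 + C\right)}{\left(1 + C\right) + 5} = C^{2} + \frac{2 + C}{6 + C}$)
$- \frac{2868}{55^{2}} + \frac{P{\left(-16 \right)}}{2142} = - \frac{2868}{55^{2}} + \frac{\frac{1}{6 - 16} \left(2 - 16 + \left(-16\right)^{2} \left(6 - 16\right)\right)}{2142} = - \frac{2868}{3025} + \frac{2 - 16 + 256 \left(-10\right)}{-10} \cdot \frac{1}{2142} = \left(-2868\right) \frac{1}{3025} + - \frac{2 - 16 - 2560}{10} \cdot \frac{1}{2142} = - \frac{2868}{3025} + \left(- \frac{1}{10}\right) \left(-2574\right) \frac{1}{2142} = - \frac{2868}{3025} + \frac{1287}{5} \cdot \frac{1}{2142} = - \frac{2868}{3025} + \frac{143}{1190} = - \frac{596069}{719950}$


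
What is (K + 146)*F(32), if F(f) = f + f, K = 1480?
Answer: 104064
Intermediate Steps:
F(f) = 2*f
(K + 146)*F(32) = (1480 + 146)*(2*32) = 1626*64 = 104064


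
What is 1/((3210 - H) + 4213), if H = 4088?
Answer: 1/3335 ≈ 0.00029985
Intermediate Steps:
1/((3210 - H) + 4213) = 1/((3210 - 1*4088) + 4213) = 1/((3210 - 4088) + 4213) = 1/(-878 + 4213) = 1/3335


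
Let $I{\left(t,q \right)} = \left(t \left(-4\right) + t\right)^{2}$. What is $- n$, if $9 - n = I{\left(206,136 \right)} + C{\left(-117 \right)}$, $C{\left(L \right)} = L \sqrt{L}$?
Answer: $381915 - 351 i \sqrt{13} \approx 3.8192 \cdot 10^{5} - 1265.5 i$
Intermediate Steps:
$I{\left(t,q \right)} = 9 t^{2}$ ($I{\left(t,q \right)} = \left(- 4 t + t\right)^{2} = \left(- 3 t\right)^{2} = 9 t^{2}$)
$C{\left(L \right)} = L^{\frac{3}{2}}$
$n = -381915 + 351 i \sqrt{13}$ ($n = 9 - \left(9 \cdot 206^{2} + \left(-117\right)^{\frac{3}{2}}\right) = 9 - \left(9 \cdot 42436 - 351 i \sqrt{13}\right) = 9 - \left(381924 - 351 i \sqrt{13}\right) = -381915 + 351 i \sqrt{13} \approx -3.8192 \cdot 10^{5} + 1265.5 i$)
$- n = - (-381915 + 351 i \sqrt{13}) = 381915 - 351 i \sqrt{13}$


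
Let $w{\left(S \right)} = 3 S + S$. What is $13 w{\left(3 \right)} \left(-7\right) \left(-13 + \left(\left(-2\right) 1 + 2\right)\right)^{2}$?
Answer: $-184548$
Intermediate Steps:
$w{\left(S \right)} = 4 S$
$13 w{\left(3 \right)} \left(-7\right) \left(-13 + \left(\left(-2\right) 1 + 2\right)\right)^{2} = 13 \cdot 4 \cdot 3 \left(-7\right) \left(-13 + \left(\left(-2\right) 1 + 2\right)\right)^{2} = 13 \cdot 12 \left(-7\right) \left(-13 + \left(-2 + 2\right)\right)^{2} = 156 \left(-7\right) \left(-13 + 0\right)^{2} = - 1092 \left(-13\right)^{2} = \left(-1092\right) 169 = -184548$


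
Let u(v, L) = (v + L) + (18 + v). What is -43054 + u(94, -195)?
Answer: -43043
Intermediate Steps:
u(v, L) = 18 + L + 2*v (u(v, L) = (L + v) + (18 + v) = 18 + L + 2*v)
-43054 + u(94, -195) = -43054 + (18 - 195 + 2*94) = -43054 + (18 - 195 + 188) = -43054 + 11 = -43043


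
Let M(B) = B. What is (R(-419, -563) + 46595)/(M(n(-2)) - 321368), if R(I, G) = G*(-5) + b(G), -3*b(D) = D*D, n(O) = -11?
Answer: 168739/964137 ≈ 0.17502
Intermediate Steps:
b(D) = -D²/3 (b(D) = -D*D/3 = -D²/3)
R(I, G) = -5*G - G²/3 (R(I, G) = G*(-5) - G²/3 = -5*G - G²/3)
(R(-419, -563) + 46595)/(M(n(-2)) - 321368) = ((⅓)*(-563)*(-15 - 1*(-563)) + 46595)/(-11 - 321368) = ((⅓)*(-563)*(-15 + 563) + 46595)/(-321379) = ((⅓)*(-563)*548 + 46595)*(-1/321379) = (-308524/3 + 46595)*(-1/321379) = -168739/3*(-1/321379) = 168739/964137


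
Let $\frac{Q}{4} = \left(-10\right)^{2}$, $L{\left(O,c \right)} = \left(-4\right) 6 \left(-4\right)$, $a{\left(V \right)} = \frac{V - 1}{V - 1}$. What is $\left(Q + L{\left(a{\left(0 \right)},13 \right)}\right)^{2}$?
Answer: $246016$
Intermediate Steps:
$a{\left(V \right)} = 1$ ($a{\left(V \right)} = \frac{-1 + V}{-1 + V} = 1$)
$L{\left(O,c \right)} = 96$ ($L{\left(O,c \right)} = \left(-24\right) \left(-4\right) = 96$)
$Q = 400$ ($Q = 4 \left(-10\right)^{2} = 4 \cdot 100 = 400$)
$\left(Q + L{\left(a{\left(0 \right)},13 \right)}\right)^{2} = \left(400 + 96\right)^{2} = 496^{2} = 246016$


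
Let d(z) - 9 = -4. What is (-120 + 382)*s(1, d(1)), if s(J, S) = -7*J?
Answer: -1834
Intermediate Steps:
d(z) = 5 (d(z) = 9 - 4 = 5)
(-120 + 382)*s(1, d(1)) = (-120 + 382)*(-7*1) = 262*(-7) = -1834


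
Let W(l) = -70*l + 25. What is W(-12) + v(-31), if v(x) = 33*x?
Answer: -158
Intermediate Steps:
W(l) = 25 - 70*l
W(-12) + v(-31) = (25 - 70*(-12)) + 33*(-31) = (25 + 840) - 1023 = 865 - 1023 = -158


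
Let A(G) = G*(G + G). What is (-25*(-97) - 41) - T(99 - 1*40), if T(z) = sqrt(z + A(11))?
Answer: 2384 - sqrt(301) ≈ 2366.7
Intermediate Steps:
A(G) = 2*G**2 (A(G) = G*(2*G) = 2*G**2)
T(z) = sqrt(242 + z) (T(z) = sqrt(z + 2*11**2) = sqrt(z + 2*121) = sqrt(z + 242) = sqrt(242 + z))
(-25*(-97) - 41) - T(99 - 1*40) = (-25*(-97) - 41) - sqrt(242 + (99 - 1*40)) = (2425 - 41) - sqrt(242 + (99 - 40)) = 2384 - sqrt(242 + 59) = 2384 - sqrt(301)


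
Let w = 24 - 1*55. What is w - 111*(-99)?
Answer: 10958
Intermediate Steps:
w = -31 (w = 24 - 55 = -31)
w - 111*(-99) = -31 - 111*(-99) = -31 + 10989 = 10958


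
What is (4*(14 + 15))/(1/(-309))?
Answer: -35844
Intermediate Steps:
(4*(14 + 15))/(1/(-309)) = (4*29)/(-1/309) = 116*(-309) = -35844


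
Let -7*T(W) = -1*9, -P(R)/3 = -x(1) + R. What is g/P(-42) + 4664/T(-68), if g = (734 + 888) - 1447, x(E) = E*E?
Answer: 1404389/387 ≈ 3628.9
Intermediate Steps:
x(E) = E**2
P(R) = 3 - 3*R (P(R) = -3*(-1*1**2 + R) = -3*(-1*1 + R) = -3*(-1 + R) = 3 - 3*R)
T(W) = 9/7 (T(W) = -(-1)*9/7 = -1/7*(-9) = 9/7)
g = 175 (g = 1622 - 1447 = 175)
g/P(-42) + 4664/T(-68) = 175/(3 - 3*(-42)) + 4664/(9/7) = 175/(3 + 126) + 4664*(7/9) = 175/129 + 32648/9 = 1404389/387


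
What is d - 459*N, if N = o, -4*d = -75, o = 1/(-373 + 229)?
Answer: 351/16 ≈ 21.938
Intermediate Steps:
o = -1/144 (o = 1/(-144) = -1/144 ≈ -0.0069444)
d = 75/4 (d = -¼*(-75) = 75/4 ≈ 18.750)
N = -1/144 ≈ -0.0069444
d - 459*N = 75/4 - 459*(-1/144) = 75/4 + 51/16 = 351/16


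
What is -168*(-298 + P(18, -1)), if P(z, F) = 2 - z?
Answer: 52752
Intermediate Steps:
-168*(-298 + P(18, -1)) = -168*(-298 + (2 - 1*18)) = -168*(-298 + (2 - 18)) = -168*(-298 - 16) = -168*(-314) = 52752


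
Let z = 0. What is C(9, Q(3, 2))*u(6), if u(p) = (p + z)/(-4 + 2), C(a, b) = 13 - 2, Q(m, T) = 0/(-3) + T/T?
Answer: -33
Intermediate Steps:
Q(m, T) = 1 (Q(m, T) = 0*(-⅓) + 1 = 0 + 1 = 1)
C(a, b) = 11
u(p) = -p/2 (u(p) = (p + 0)/(-4 + 2) = p/(-2) = p*(-½) = -p/2)
C(9, Q(3, 2))*u(6) = 11*(-½*6) = 11*(-3) = -33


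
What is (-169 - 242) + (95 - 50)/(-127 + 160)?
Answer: -4506/11 ≈ -409.64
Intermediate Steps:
(-169 - 242) + (95 - 50)/(-127 + 160) = -411 + 45/33 = -411 + 45*(1/33) = -411 + 15/11 = -4506/11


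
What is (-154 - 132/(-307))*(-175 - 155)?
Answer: 15558180/307 ≈ 50678.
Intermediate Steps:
(-154 - 132/(-307))*(-175 - 155) = (-154 - 132*(-1/307))*(-330) = (-154 + 132/307)*(-330) = -47146/307*(-330) = 15558180/307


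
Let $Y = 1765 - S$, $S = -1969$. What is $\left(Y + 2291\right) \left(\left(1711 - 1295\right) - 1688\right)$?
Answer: $-7663800$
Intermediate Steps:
$Y = 3734$ ($Y = 1765 - -1969 = 1765 + 1969 = 3734$)
$\left(Y + 2291\right) \left(\left(1711 - 1295\right) - 1688\right) = \left(3734 + 2291\right) \left(\left(1711 - 1295\right) - 1688\right) = 6025 \left(416 - 1688\right) = 6025 \left(-1272\right) = -7663800$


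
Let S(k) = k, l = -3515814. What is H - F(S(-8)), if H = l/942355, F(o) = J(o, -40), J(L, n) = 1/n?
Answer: -27938041/7538840 ≈ -3.7059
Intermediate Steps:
F(o) = -1/40 (F(o) = 1/(-40) = -1/40)
H = -3515814/942355 ≈ -3.7309
H - F(S(-8)) = -3515814/942355 - 1*(-1/40) = -3515814/942355 + 1/40 = -27938041/7538840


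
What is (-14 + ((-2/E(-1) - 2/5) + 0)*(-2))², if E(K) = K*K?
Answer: 2116/25 ≈ 84.640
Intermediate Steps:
E(K) = K²
(-14 + ((-2/E(-1) - 2/5) + 0)*(-2))² = (-14 + ((-2/((-1)²) - 2/5) + 0)*(-2))² = (-14 + ((-2/1 - 2*⅕) + 0)*(-2))² = (-14 + ((-2*1 - ⅖) + 0)*(-2))² = (-14 + ((-2 - ⅖) + 0)*(-2))² = (-14 + (-12/5 + 0)*(-2))² = (-14 - 12/5*(-2))² = (-14 + 24/5)² = (-46/5)² = 2116/25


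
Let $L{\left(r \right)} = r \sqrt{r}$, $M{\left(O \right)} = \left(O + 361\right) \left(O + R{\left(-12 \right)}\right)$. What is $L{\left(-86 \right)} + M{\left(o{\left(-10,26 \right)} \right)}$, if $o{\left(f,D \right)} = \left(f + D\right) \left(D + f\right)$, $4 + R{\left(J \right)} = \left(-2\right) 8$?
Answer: $145612 - 86 i \sqrt{86} \approx 1.4561 \cdot 10^{5} - 797.53 i$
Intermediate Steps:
$R{\left(J \right)} = -20$ ($R{\left(J \right)} = -4 - 16 = -20$)
$o{\left(f,D \right)} = \left(D + f\right)^{2}$ ($o{\left(f,D \right)} = \left(D + f\right) \left(D + f\right) = \left(D + f\right)^{2}$)
$M{\left(O \right)} = \left(-20 + O\right) \left(361 + O\right)$ ($M{\left(O \right)} = \left(O + 361\right) \left(O - 20\right) = \left(361 + O\right) \left(-20 + O\right) = \left(-20 + O\right) \left(361 + O\right)$)
$L{\left(r \right)} = r^{\frac{3}{2}}$
$L{\left(-86 \right)} + M{\left(o{\left(-10,26 \right)} \right)} = \left(-86\right)^{\frac{3}{2}} + \left(-7220 + \left(\left(26 - 10\right)^{2}\right)^{2} + 341 \left(26 - 10\right)^{2}\right) = - 86 i \sqrt{86} + \left(-7220 + \left(16^{2}\right)^{2} + 341 \cdot 16^{2}\right) = - 86 i \sqrt{86} + \left(-7220 + 256^{2} + 341 \cdot 256\right) = - 86 i \sqrt{86} + \left(-7220 + 65536 + 87296\right) = - 86 i \sqrt{86} + 145612 = 145612 - 86 i \sqrt{86}$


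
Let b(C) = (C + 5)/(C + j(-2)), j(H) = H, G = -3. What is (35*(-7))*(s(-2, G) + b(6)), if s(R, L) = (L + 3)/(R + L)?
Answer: -2695/4 ≈ -673.75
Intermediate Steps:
s(R, L) = (3 + L)/(L + R)
b(C) = (5 + C)/(-2 + C) (b(C) = (C + 5)/(C - 2) = (5 + C)/(-2 + C))
(35*(-7))*(s(-2, G) + b(6)) = (35*(-7))*((3 - 3)/(-3 - 2) + (5 + 6)/(-2 + 6)) = -245*(0/(-5) + 11/4) = -245*(-⅕*0 + (¼)*11) = -245*(0 + 11/4) = -245*11/4 = -2695/4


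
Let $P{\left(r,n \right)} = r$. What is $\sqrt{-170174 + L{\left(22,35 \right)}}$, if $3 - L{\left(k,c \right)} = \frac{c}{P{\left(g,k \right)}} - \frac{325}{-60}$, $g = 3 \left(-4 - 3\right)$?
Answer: $\frac{i \sqrt{680699}}{2} \approx 412.52 i$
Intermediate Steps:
$g = -21$ ($g = 3 \left(-7\right) = -21$)
$L{\left(k,c \right)} = - \frac{29}{12} + \frac{c}{21}$ ($L{\left(k,c \right)} = 3 - \left(\frac{c}{-21} - \frac{325}{-60}\right) = 3 - \left(c \left(- \frac{1}{21}\right) - - \frac{65}{12}\right) = 3 - \left(- \frac{c}{21} + \frac{65}{12}\right) = 3 - \left(\frac{65}{12} - \frac{c}{21}\right) = 3 + \left(- \frac{65}{12} + \frac{c}{21}\right) = - \frac{29}{12} + \frac{c}{21}$)
$\sqrt{-170174 + L{\left(22,35 \right)}} = \sqrt{-170174 + \left(- \frac{29}{12} + \frac{1}{21} \cdot 35\right)} = \sqrt{-170174 + \left(- \frac{29}{12} + \frac{5}{3}\right)} = \sqrt{-170174 - \frac{3}{4}} = \sqrt{- \frac{680699}{4}} = \frac{i \sqrt{680699}}{2}$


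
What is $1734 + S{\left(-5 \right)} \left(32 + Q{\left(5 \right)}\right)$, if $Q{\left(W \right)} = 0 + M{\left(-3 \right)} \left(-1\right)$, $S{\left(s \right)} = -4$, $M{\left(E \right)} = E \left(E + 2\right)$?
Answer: $1618$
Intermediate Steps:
$M{\left(E \right)} = E \left(2 + E\right)$
$Q{\left(W \right)} = -3$ ($Q{\left(W \right)} = 0 + - 3 \left(2 - 3\right) \left(-1\right) = 0 + \left(-3\right) \left(-1\right) \left(-1\right) = 0 + 3 \left(-1\right) = 0 - 3 = -3$)
$1734 + S{\left(-5 \right)} \left(32 + Q{\left(5 \right)}\right) = 1734 - 4 \left(32 - 3\right) = 1734 - 116 = 1618$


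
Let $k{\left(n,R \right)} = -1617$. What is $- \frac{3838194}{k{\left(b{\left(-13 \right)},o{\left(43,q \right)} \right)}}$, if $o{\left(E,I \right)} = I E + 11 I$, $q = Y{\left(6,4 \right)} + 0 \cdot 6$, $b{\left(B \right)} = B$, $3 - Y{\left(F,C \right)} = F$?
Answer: $\frac{1279398}{539} \approx 2373.7$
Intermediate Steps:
$Y{\left(F,C \right)} = 3 - F$
$q = -3$ ($q = \left(3 - 6\right) + 0 \cdot 6 = \left(3 - 6\right) + 0 = -3 + 0 = -3$)
$o{\left(E,I \right)} = 11 I + E I$ ($o{\left(E,I \right)} = E I + 11 I = 11 I + E I$)
$- \frac{3838194}{k{\left(b{\left(-13 \right)},o{\left(43,q \right)} \right)}} = - \frac{3838194}{-1617} = \left(-3838194\right) \left(- \frac{1}{1617}\right) = \frac{1279398}{539}$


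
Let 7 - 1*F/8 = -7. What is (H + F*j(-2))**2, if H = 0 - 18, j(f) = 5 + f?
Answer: 101124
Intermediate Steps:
F = 112 (F = 56 - 8*(-7) = 56 + 56 = 112)
H = -18
(H + F*j(-2))**2 = (-18 + 112*(5 - 2))**2 = (-18 + 112*3)**2 = (-18 + 336)**2 = 318**2 = 101124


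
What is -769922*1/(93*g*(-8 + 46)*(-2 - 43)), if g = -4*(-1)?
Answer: 384961/318060 ≈ 1.2103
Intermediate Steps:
g = 4
-769922*1/(93*g*(-8 + 46)*(-2 - 43)) = -769922*1/(372*(-8 + 46)*(-2 - 43)) = -769922/((93*(38*(-45)))*4) = -769922/((93*(-1710))*4) = -769922/((-159030*4)) = -769922/(-636120) = -769922*(-1/636120) = 384961/318060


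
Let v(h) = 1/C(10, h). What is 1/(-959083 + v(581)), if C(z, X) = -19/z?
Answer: -19/18222587 ≈ -1.0427e-6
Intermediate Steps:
v(h) = -10/19 (v(h) = 1/(-19/10) = -10/19)
1/(-959083 + v(581)) = 1/(-959083 - 10/19) = 1/(-18222587/19) = -19/18222587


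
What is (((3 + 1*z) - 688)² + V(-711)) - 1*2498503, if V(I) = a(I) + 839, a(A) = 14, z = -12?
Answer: -2011841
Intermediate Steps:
V(I) = 853 (V(I) = 14 + 839 = 853)
(((3 + 1*z) - 688)² + V(-711)) - 1*2498503 = (((3 + 1*(-12)) - 688)² + 853) - 1*2498503 = (((3 - 12) - 688)² + 853) - 2498503 = ((-9 - 688)² + 853) - 2498503 = ((-697)² + 853) - 2498503 = (485809 + 853) - 2498503 = 486662 - 2498503 = -2011841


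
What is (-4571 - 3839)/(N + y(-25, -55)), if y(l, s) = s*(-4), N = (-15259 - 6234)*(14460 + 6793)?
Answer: 8410/456790509 ≈ 1.8411e-5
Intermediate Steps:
N = -456790729 (N = -21493*21253 = -456790729)
y(l, s) = -4*s
(-4571 - 3839)/(N + y(-25, -55)) = (-4571 - 3839)/(-456790729 - 4*(-55)) = -8410/(-456790729 + 220) = -8410/(-456790509) = -8410*(-1/456790509) = 8410/456790509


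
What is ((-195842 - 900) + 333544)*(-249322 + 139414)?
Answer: -15035634216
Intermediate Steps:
((-195842 - 900) + 333544)*(-249322 + 139414) = (-196742 + 333544)*(-109908) = 136802*(-109908) = -15035634216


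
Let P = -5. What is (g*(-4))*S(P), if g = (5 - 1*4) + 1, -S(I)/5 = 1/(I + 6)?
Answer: 40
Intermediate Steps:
S(I) = -5/(6 + I) (S(I) = -5/(I + 6) = -5/(6 + I))
g = 2 (g = (5 - 4) + 1 = 1 + 1 = 2)
(g*(-4))*S(P) = (2*(-4))*(-5/(6 - 5)) = -(-40)/1 = -(-40) = -8*(-5) = 40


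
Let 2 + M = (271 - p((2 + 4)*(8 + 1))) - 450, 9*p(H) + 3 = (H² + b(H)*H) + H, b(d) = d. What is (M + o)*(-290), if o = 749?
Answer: 74530/3 ≈ 24843.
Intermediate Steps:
p(H) = -⅓ + H/9 + 2*H²/9 (p(H) = -⅓ + ((H² + H*H) + H)/9 = -⅓ + ((H² + H²) + H)/9 = -⅓ + (2*H² + H)/9 = -⅓ + (H + 2*H²)/9 = -⅓ + (H/9 + 2*H²/9) = -⅓ + H/9 + 2*H²/9)
M = -2504/3 (M = -2 + ((271 - (-⅓ + ((2 + 4)*(8 + 1))/9 + 2*((2 + 4)*(8 + 1))²/9)) - 450) = -2 + ((271 - (-⅓ + (6*9)/9 + 2*(6*9)²/9)) - 450) = -2 + ((271 - (-⅓ + (⅑)*54 + (2/9)*54²)) - 450) = -2 + ((271 - (-⅓ + 6 + (2/9)*2916)) - 450) = -2 + ((271 - (-⅓ + 6 + 648)) - 450) = -2 + ((271 - 1*1961/3) - 450) = -2 + ((271 - 1961/3) - 450) = -2 + (-1148/3 - 450) = -2 - 2498/3 = -2504/3 ≈ -834.67)
(M + o)*(-290) = (-2504/3 + 749)*(-290) = -257/3*(-290) = 74530/3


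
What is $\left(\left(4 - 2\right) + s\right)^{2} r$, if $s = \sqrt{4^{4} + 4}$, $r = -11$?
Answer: $-2904 - 88 \sqrt{65} \approx -3613.5$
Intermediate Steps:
$s = 2 \sqrt{65}$ ($s = \sqrt{256 + 4} = \sqrt{260} = 2 \sqrt{65} \approx 16.125$)
$\left(\left(4 - 2\right) + s\right)^{2} r = \left(\left(4 - 2\right) + 2 \sqrt{65}\right)^{2} \left(-11\right) = \left(2 + 2 \sqrt{65}\right)^{2} \left(-11\right) = - 11 \left(2 + 2 \sqrt{65}\right)^{2}$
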